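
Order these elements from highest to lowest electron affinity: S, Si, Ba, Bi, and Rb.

S > Si > Bi > Rb > Ba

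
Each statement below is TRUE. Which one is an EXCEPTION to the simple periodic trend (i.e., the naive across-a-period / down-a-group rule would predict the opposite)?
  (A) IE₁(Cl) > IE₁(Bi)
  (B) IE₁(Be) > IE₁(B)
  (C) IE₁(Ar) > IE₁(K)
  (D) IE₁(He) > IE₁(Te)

(B)

The general trend: first ionisation energy increases across a period and decreases down a group.
(A) Cl (period 3, group 17) vs Bi (period 6, group 15): the stated order agrees with the simple trend.
(B) Be (period 2, group 2) vs B (period 2, group 13): the stated order contradicts the simple trend.
(C) Ar (period 3, group 18) vs K (period 4, group 1): the stated order agrees with the simple trend.
(D) He (period 1, group 18) vs Te (period 5, group 16): the stated order agrees with the simple trend.
The exception is (B): removing B's lone 2p electron is easier than breaking Be's filled 2s².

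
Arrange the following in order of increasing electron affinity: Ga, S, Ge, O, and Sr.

Atoms with high Z_eff and room in the valence shell (especially the halogens) have the most exothermic electron affinities.
Here both period and group differ, so the two effects have to be weighed against each other.
Ga > Sr: both effects reinforce here, so Ga is clearly the higher of the two.
Ge > Ga: both are in period 4; the period trend gives Ge the larger value.
O > Ge: both effects reinforce here, so O is clearly the higher of the two.
S > O: this pair runs against the simple trend — see the exception note.
Note the exception: S has a higher electron affinity than O, contrary to the simple trend — the compact 2p subshell of O repels the added electron more than S's larger 3p does.
For reference (kJ/mol): O 141, S 200, Ga 29, Ge 119, Sr 5.
So from lowest to highest: Sr < Ga < Ge < O < S.

Sr < Ga < Ge < O < S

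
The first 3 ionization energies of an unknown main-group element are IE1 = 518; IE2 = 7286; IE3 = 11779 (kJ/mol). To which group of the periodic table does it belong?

Look for the largest jump between consecutive ionization energies: IE2/IE1 ≈ 14.1, far larger than any earlier ratio.
That jump marks the point where a core electron is being removed. So the atom has 1 valence electron.
A main-group element with 1 valence electron is in group 1.

Group 1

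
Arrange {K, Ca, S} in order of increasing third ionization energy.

S, K, Ca

After 2 electrons have been removed, what remains? K²⁺ is already 1 electron into the core; Ca²⁺ is the bare [Ar] core; S²⁺ still has 4 valence electrons.
Pulling an electron out of a noble-gas core costs far more than removing a remaining valence electron, so K and Ca sit at the high end of IE_3.
The numbers (kJ/mol): K 4420, Ca 4912, S 3357.
Overall IE_3 order: S < K < Ca.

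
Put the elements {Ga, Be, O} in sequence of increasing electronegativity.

Be is in period 2, group 2; O is in period 2, group 16; Ga is in period 4, group 13.
EN rises left→right (higher Z_eff, smaller atoms) and falls top→bottom (larger, more shielded atoms).
Neither a single period nor a single group — weigh both effects.
Ga > Be: the two effects oppose for this pair; the across-period effect wins (1.81 vs 1.57).
O > Ga: both effects reinforce here, so O is clearly the higher of the two.
Tabulated electronegativity (Pauling): Be 1.57, O 3.44, Ga 1.81.
So from lowest to highest: Be < Ga < O.

Be < Ga < O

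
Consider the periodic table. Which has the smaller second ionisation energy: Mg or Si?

After 1 electron has been removed, what remains? Mg⁺ still has 1 valence electron; Si⁺ still has 3 valence electrons.
All are still removing valence electrons, so compare the +1 ions as you would atoms: IE_2 generally rises across a period (higher Z_eff) and falls down a group (larger shell), subject to the usual subshell exceptions.
Valence configurations: Mg⁺ [Ne]3s¹, Si⁺ [Ne]3s²3p¹.
Approximate IE_2 values (kJ/mol): Mg 1451, Si 1577.
So the second ionization energies run Mg < Si.

Mg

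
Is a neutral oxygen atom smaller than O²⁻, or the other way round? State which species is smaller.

Forming O²⁻ adds 2 electrons to O. More electron–electron repulsion in the same shell, with unchanged nuclear charge, lets the cloud expand.
An anion is larger than its parent atom: O²⁻ > O.

O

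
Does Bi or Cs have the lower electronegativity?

Cs is in period 6, group 1; Bi is in period 6, group 15.
Atoms toward the upper right of the periodic table pull bonding electrons most strongly.
All lie in period 6, so electronegativity increases left to right.
So Cs has the lower electronegativity (Cs < Bi).

Cs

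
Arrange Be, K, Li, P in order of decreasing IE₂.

Li > K > P > Be

After 1 electron has been removed, what remains? Be⁺ still has 1 valence electron; K⁺ is the bare [Ar] core; Li⁺ is the bare [He] core; P⁺ still has 4 valence electrons.
Core electrons are held far more tightly than valence electrons, so K and Li top the IE_2 order.
Valence configurations: Be⁺ [He]2s¹, P⁺ [Ne]3s²3p².
The numbers (kJ/mol): Be 1757, K 3052, Li 7298, P 1907.
So the second ionization energies run Be < P < K < Li.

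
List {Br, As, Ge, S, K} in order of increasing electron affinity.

K < As < Ge < S < Br

S is in period 3, group 16; K is in period 4, group 1; Ge is in period 4, group 14; As is in period 4, group 15; Br is in period 4, group 17.
Electron affinity generally becomes more exothermic across a period toward the halogens and less exothermic down a group.
Neither a single period nor a single group — weigh both effects.
As > K: As lies to the right of K in period 4, so the across-period effect alone puts As higher.
Ge > As: this pair runs against the simple trend — see the exception note.
S > Ge: relative to Ge, both the across-period and down-group shifts push S's electron affinity up.
Br > S: period and group pull opposite ways; the across-period shift dominates (325 vs 200 kJ/mol).
Note the exception: Ge has a higher electron affinity than As, contrary to the simple trend — adding an electron to As's half-filled 4p³ is unfavourable, so Ge (4p²) has the more exothermic EA.
Approximate values (kJ/mol): S 200, K 48, Ge 119, As 78, Br 325.
So from lowest to highest: K < As < Ge < S < Br.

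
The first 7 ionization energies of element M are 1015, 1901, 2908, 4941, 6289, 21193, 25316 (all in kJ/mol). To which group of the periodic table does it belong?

Look for the largest jump between consecutive ionization energies: IE6/IE5 ≈ 3.4, far larger than any earlier ratio.
That jump marks the point where a core electron is being removed. So the atom has 5 valence electrons.
A main-group element with 5 valence electrons is in group 15.

Group 15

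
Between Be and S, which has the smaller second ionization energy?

Be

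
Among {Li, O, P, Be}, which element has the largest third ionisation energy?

Be

The third ionization energy removes an electron from the +2 ion. For each element: Li²⁺ is already 1 electron into the core; O²⁺ still has 4 valence electrons; P²⁺ still has 3 valence electrons; Be²⁺ is the bare [He] core.
Breaking into a closed-shell core is much more expensive than removing a leftover valence electron — Li and Be have the largest IE_3 here.
Valence configurations: O²⁺ [He]2s²2p², P²⁺ [Ne]3s²3p¹.
Tabulated IE_3 (kJ/mol): Li 11815, O 5300, P 2914, Be 14849.
So the third ionization energies run P < O < Li < Be.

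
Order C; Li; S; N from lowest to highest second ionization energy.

Consider each +1 ion: C⁺ still has 3 valence electrons; Li⁺ is the bare [He] core; S⁺ still has 5 valence electrons; N⁺ still has 4 valence electrons.
Breaking into a closed-shell core is much more expensive than removing a leftover valence electron — Li has the largest IE_2 here.
Valence configurations: C⁺ [He]2s²2p¹, S⁺ [Ne]3s²3p³, N⁺ [He]2s²2p².
Approximate IE_2 values (kJ/mol): C 2353, Li 7298, S 2252, N 2856.
So the second ionization energies run S < C < N < Li.

S, C, N, Li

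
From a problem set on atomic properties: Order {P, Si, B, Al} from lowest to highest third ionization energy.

Al < P < Si < B

The third ionization energy removes an electron from the +2 ion. For each element: P²⁺ still has 3 valence electrons; Si²⁺ still has 2 valence electrons; B²⁺ still has 1 valence electron; Al²⁺ still has 1 valence electron.
All are still removing valence electrons, so compare the +2 ions as you would atoms: IE_3 generally rises across a period (higher Z_eff) and falls down a group (larger shell), subject to the usual subshell exceptions.
Valence configurations: P²⁺ [Ne]3s²3p¹, Si²⁺ [Ne]3s², B²⁺ [He]2s¹, Al²⁺ [Ne]3s¹.
P²⁺ loses a lone 3p electron whereas Si²⁺ must break into a filled 3s² pair, so IE_3(Si) > IE_3(P) even though P has the higher nuclear charge.
The numbers (kJ/mol): P 2914, Si 3232, B 3660, Al 2745.
Putting it together, IE_3: Al < P < Si < B.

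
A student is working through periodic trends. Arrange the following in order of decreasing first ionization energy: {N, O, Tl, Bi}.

N > O > Bi > Tl

Removing the outermost electron gets harder across a period and easier down a group.
Here both period and group differ, so the two effects have to be weighed against each other.
Bi > Tl: both are in period 6; the period trend gives Bi the larger value.
O > Bi: relative to Bi, both the across-period and down-group shifts push O's first ionization energy up.
N > O: this pair runs against the simple trend — see the exception note.
Note the exception: N has a higher first ionization energy than O, contrary to the simple trend — pairing an electron in O's 2p⁴ costs repulsion energy, so O ionizes more easily than half-filled N (2p³).
Approximate values (kJ/mol): N 1402, O 1314, Tl 589, Bi 703.
So from highest to lowest: N > O > Bi > Tl.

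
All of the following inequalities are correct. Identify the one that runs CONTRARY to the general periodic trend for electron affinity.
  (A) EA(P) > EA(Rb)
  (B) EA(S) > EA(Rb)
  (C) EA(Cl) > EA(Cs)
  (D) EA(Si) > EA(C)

(D)

The general trend: electron affinity increases across a period and decreases down a group.
(A) P (period 3, group 15) vs Rb (period 5, group 1): the stated order agrees with the simple trend.
(B) S (period 3, group 16) vs Rb (period 5, group 1): the stated order agrees with the simple trend.
(C) Cl (period 3, group 17) vs Cs (period 6, group 1): the stated order agrees with the simple trend.
(D) Si (period 3, group 14) vs C (period 2, group 14): the stated order contradicts the simple trend.
The exception is (D): Si's larger, more diffuse 3p orbitals accept an added electron slightly more readily than C's compact 2p.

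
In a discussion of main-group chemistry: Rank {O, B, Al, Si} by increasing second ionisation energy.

Si < Al < B < O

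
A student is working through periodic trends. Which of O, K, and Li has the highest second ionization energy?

The second ionization energy removes an electron from the +1 ion. For each element: O⁺ still has 5 valence electrons; K⁺ is the bare [Ar] core; Li⁺ is the bare [He] core.
Usually core removal costs more than valence removal, but here the competition is close: a tightly held n=2 valence electron can cost more to remove than an n=3 core electron, so the actual values have to decide it.
The numbers (kJ/mol): O 3388, K 3052, Li 7298.
Hence IE_2: K < O < Li.

Li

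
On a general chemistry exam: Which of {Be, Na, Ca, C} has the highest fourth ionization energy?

After 3 electrons have been removed, what remains? Be³⁺ is already 1 electron into the core; Na³⁺ is already 2 electrons into the core; Ca³⁺ is already 1 electron into the core; C³⁺ still has 1 valence electron.
Breaking into a closed-shell core is much more expensive than removing a leftover valence electron — Ca, Na and Be have the largest IE_4 here.
Approximate IE_4 values (kJ/mol): Be 21007, Na 9543, Ca 6491, C 6223.
Putting it together, IE_4: C < Ca < Na < Be.

Be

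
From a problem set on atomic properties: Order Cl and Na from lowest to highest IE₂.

Cl < Na

After 1 electron has been removed, what remains? Cl⁺ still has 6 valence electrons; Na⁺ is the bare [Ne] core.
Pulling an electron out of a noble-gas core costs far more than removing a remaining valence electron, so Na sits at the high end of IE_2.
Tabulated IE_2 (kJ/mol): Cl 2298, Na 4562.
Hence IE_2: Cl < Na.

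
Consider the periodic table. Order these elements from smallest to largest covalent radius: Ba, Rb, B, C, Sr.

C < B < Sr < Ba < Rb

B is in period 2, group 13; C is in period 2, group 14; Rb is in period 5, group 1; Sr is in period 5, group 2; Ba is in period 6, group 2.
Moving right in a period, electrons are added to the same shell under a stronger nuclear pull, so atoms get smaller; moving down, a new shell is opened and atoms get larger.
Here both period and group differ, so the two effects have to be weighed against each other.
B > C: both are in period 2; the period trend gives B the larger value.
Sr > B: relative to B, both the across-period and down-group shifts push Sr's atomic radius up.
Ba > Sr: Ba sits below Sr in group 2, so the down-group effect alone puts Ba larger.
Rb > Ba: the two effects oppose for this pair; the across-period effect wins (210 vs 196 pm).
Approximate values (pm): B 85, C 75, Rb 210, Sr 185, Ba 196.
So from smallest to largest: C < B < Sr < Ba < Rb.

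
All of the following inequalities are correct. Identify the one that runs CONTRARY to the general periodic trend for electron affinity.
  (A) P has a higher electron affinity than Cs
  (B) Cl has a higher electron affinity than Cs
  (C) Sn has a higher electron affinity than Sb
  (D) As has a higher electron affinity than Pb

(C)

The general trend: electron affinity increases across a period and decreases down a group.
(A) P (period 3, group 15) vs Cs (period 6, group 1): the stated order agrees with the simple trend.
(B) Cl (period 3, group 17) vs Cs (period 6, group 1): the stated order agrees with the simple trend.
(C) Sn (period 5, group 14) vs Sb (period 5, group 15): the stated order contradicts the simple trend.
(D) As (period 4, group 15) vs Pb (period 6, group 14): the stated order agrees with the simple trend.
The exception is (C): adding an electron to Sb's half-filled 5p³ is unfavourable, so Sn has the more exothermic EA.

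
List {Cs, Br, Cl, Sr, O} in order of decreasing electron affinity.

Cl > Br > O > Cs > Sr

EA tends to increase across a period and decrease down a group, though the pattern is less regular than for IE or radius.
These span different periods and groups, so the two trends combine.
Cs > Sr: this pair runs against the simple trend — see the exception note.
O > Cs: relative to Cs, both the across-period and down-group shifts push O's electron affinity up.
Br > O: the two effects oppose for this pair; the across-period effect wins (325 vs 141 kJ/mol).
Cl > Br: Cl sits above Br in group 17, so the down-group effect alone puts Cl higher.
Note the exception: Cs has a higher electron affinity than Sr, contrary to the simple trend — adding an electron to Sr (ns²) has to open a new, higher-energy np subshell, which is unfavourable.
For reference (kJ/mol): O 141, Cl 349, Br 325, Sr 5, Cs 46.
So from highest to lowest: Cl > Br > O > Cs > Sr.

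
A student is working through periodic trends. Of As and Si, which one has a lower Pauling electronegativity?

Si is in period 3, group 14; As is in period 4, group 15.
Smaller atoms with higher effective nuclear charge are more electronegative.
These sit on a diagonal, where the across-period and down-group effects partly cancel.
As > Si: period and group pull opposite ways; the across-period shift dominates (2.18 vs 1.90).
For reference (Pauling): Si 1.90, As 2.18.
So Si has the lower Pauling electronegativity (Si < As).

Si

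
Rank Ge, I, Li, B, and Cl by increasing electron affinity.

B < Li < Ge < I < Cl

Li is in period 2, group 1; B is in period 2, group 13; Cl is in period 3, group 17; Ge is in period 4, group 14; I is in period 5, group 17.
Electron affinity generally becomes more exothermic across a period toward the halogens and less exothermic down a group.
Neither a single period nor a single group — weigh both effects.
Li > B: this pair runs against the simple trend — see the exception note.
Ge > Li: period and group pull opposite ways; the across-period shift dominates (119 vs 60 kJ/mol).
I > Ge: period and group pull opposite ways; the across-period shift dominates (295 vs 119 kJ/mol).
Cl > I: Cl sits above I in group 17, so the down-group effect alone puts Cl higher.
Note the exception: Li has a higher electron affinity than B, contrary to the simple trend — B's ns²np¹ configuration gives only a small electron affinity — the sparsely filled np subshell binds an added electron weakly.
For reference (kJ/mol): Li 60, B 27, Cl 349, Ge 119, I 295.
So from lowest to highest: B < Li < Ge < I < Cl.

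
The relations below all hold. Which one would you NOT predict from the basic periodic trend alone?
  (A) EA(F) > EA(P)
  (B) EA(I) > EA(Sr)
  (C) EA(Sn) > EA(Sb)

(C)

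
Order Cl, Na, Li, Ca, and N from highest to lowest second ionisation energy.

Li, Na, N, Cl, Ca

Consider each +1 ion: Cl⁺ still has 6 valence electrons; Na⁺ is the bare [Ne] core; Li⁺ is the bare [He] core; Ca⁺ still has 1 valence electron; N⁺ still has 4 valence electrons.
Pulling an electron out of a noble-gas core costs far more than removing a remaining valence electron, so Na and Li sit at the high end of IE_2.
Valence configurations: Cl⁺ [Ne]3s²3p⁴, Ca⁺ [Ar]4s¹, N⁺ [He]2s²2p².
Tabulated IE_2 (kJ/mol): Cl 2298, Na 4562, Li 7298, Ca 1145, N 2856.
Hence IE_2: Ca < Cl < N < Na < Li.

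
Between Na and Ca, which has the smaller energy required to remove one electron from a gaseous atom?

Na is in period 3, group 1; Ca is in period 4, group 2.
Across a period the outer electron is held more tightly (higher IE₁); down a group it sits in a higher shell, more shielded, and comes off more easily.
A diagonal step moves right (one effect) and down (the opposite effect) at once.
Ca > Na: period and group pull opposite ways; the across-period shift dominates (590 vs 496 kJ/mol).
Approximate values (kJ/mol): Na 496, Ca 590.
So Na has the smaller energy required to remove one electron from a gaseous atom (Na < Ca).

Na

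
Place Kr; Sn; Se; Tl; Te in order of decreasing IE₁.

Kr, Se, Te, Sn, Tl

Se is in period 4, group 16; Kr is in period 4, group 18; Sn is in period 5, group 14; Te is in period 5, group 16; Tl is in period 6, group 13.
Removing the outermost electron gets harder across a period and easier down a group.
These span different periods and groups, so the two trends combine.
Sn > Tl: relative to Tl, both the across-period and down-group shifts push Sn's first ionization energy up.
Te > Sn: both are in period 5; the period trend gives Te the larger value.
Se > Te: Se sits above Te in group 16, so the down-group effect alone puts Se higher.
Kr > Se: both are in period 4; the period trend gives Kr the larger value.
Tabulated first ionization energy (kJ/mol): Se 941, Kr 1351, Sn 709, Te 869, Tl 589.
So from highest to lowest: Kr > Se > Te > Sn > Tl.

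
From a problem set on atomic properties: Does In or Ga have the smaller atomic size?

Ga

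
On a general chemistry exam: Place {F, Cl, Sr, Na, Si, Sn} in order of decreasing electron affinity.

Cl > F > Si > Sn > Na > Sr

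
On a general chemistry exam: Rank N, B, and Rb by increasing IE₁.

IE₁ increases left→right with effective nuclear charge and decreases top→bottom as the valence shell moves farther out.
These span different periods and groups, so the two trends combine.
B > Rb: relative to Rb, both the across-period and down-group shifts push B's first ionization energy up.
N > B: N lies to the right of B in period 2, so the across-period effect alone puts N higher.
Approximate values (kJ/mol): B 801, N 1402, Rb 403.
So from lowest to highest: Rb < B < N.

Rb, B, N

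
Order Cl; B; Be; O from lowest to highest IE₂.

Be < Cl < B < O

Consider each +1 ion: Cl⁺ still has 6 valence electrons; B⁺ still has 2 valence electrons; Be⁺ still has 1 valence electron; O⁺ still has 5 valence electrons.
All are still removing valence electrons, so compare the +1 ions as you would atoms: IE_2 generally rises across a period (higher Z_eff) and falls down a group (larger shell), subject to the usual subshell exceptions.
Valence configurations: Cl⁺ [Ne]3s²3p⁴, B⁺ [He]2s², Be⁺ [He]2s¹, O⁺ [He]2s²2p³.
Approximate IE_2 values (kJ/mol): Cl 2298, B 2427, Be 1757, O 3388.
Hence IE_2: Be < Cl < B < O.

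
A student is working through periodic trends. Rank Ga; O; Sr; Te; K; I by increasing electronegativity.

Electronegativity increases across a period and decreases down a group, tracking effective nuclear charge and atomic size.
These span different periods and groups, so the two trends combine.
Sr > K: the two effects oppose for this pair; the across-period effect wins (0.95 vs 0.82).
Ga > Sr: both effects reinforce here, so Ga is clearly the higher of the two.
Te > Ga: the two effects oppose for this pair; the across-period effect wins (2.10 vs 1.81).
I > Te: both are in period 5; the period trend gives I the larger value.
O > I: period and group pull opposite ways; the down-group shift dominates (3.44 vs 2.66).
Tabulated electronegativity (Pauling): O 3.44, K 0.82, Ga 1.81, Sr 0.95, Te 2.10, I 2.66.
So from lowest to highest: K < Sr < Ga < Te < I < O.

K < Sr < Ga < Te < I < O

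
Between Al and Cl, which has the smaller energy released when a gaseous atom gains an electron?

Al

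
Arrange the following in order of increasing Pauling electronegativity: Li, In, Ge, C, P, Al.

Li < Al < In < Ge < P < C

Li is in period 2, group 1; C is in period 2, group 14; Al is in period 3, group 13; P is in period 3, group 15; Ge is in period 4, group 14; In is in period 5, group 13.
EN rises left→right (higher Z_eff, smaller atoms) and falls top→bottom (larger, more shielded atoms).
Here both period and group differ, so the two effects have to be weighed against each other.
Al > Li: the two effects oppose for this pair; the across-period effect wins (1.61 vs 0.98).
In > Al: this pair runs against the simple trend — see the exception note.
Ge > In: both effects reinforce here, so Ge is clearly the higher of the two.
P > Ge: both effects reinforce here, so P is clearly the higher of the two.
C > P: the two effects oppose for this pair; the down-group effect wins (2.55 vs 2.19).
Note the exception: In has a higher electronegativity than Al, contrary to the simple trend — poor shielding by filled d (and f) subshells raises the heavier element's effective nuclear charge more than the simple down-group trend predicts.
Approximate values (Pauling): Li 0.98, C 2.55, Al 1.61, P 2.19, Ge 2.01, In 1.78.
So from lowest to highest: Li < Al < In < Ge < P < C.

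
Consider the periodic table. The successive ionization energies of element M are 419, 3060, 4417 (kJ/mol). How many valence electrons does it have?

Look for the largest jump between consecutive ionization energies: IE2/IE1 ≈ 7.3, far larger than any earlier ratio.
That jump marks the point where a core electron is being removed. So the atom has 1 valence electron.

1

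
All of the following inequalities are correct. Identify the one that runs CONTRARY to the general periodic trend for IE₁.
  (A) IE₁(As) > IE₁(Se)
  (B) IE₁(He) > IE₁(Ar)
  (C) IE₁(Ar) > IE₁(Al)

The general trend: IE₁ increases across a period and decreases down a group.
(A) As (period 4, group 15) vs Se (period 4, group 16): the stated order contradicts the simple trend.
(B) He (period 1, group 18) vs Ar (period 3, group 18): the stated order agrees with the simple trend.
(C) Ar (period 3, group 18) vs Al (period 3, group 13): the stated order agrees with the simple trend.
The exception is (A): Se (4p⁴) ionizes more easily than half-filled As (4p³).

(A)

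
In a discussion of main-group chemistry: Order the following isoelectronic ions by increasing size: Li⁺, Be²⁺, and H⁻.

Be²⁺ < Li⁺ < H⁻

All of these have 2 electrons, so size is governed by nuclear charge alone: the more protons, the stronger the pull on the same electron cloud, and the smaller the ion.
Nuclear charges: Be²⁺ (Z=4), Li⁺ (Z=3), H⁻ (Z=1).
Smallest to largest: Be²⁺ < Li⁺ < H⁻.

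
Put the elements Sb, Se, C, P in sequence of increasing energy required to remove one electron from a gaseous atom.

C is in period 2, group 14; P is in period 3, group 15; Se is in period 4, group 16; Sb is in period 5, group 15.
Removing the outermost electron gets harder across a period and easier down a group.
Here both period and group differ, so the two effects have to be weighed against each other.
Se > Sb: both effects reinforce here, so Se is clearly the higher of the two.
P > Se: period and group pull opposite ways; the down-group shift dominates (1012 vs 941 kJ/mol).
C > P: period and group pull opposite ways; the down-group shift dominates (1086 vs 1012 kJ/mol).
Approximate values (kJ/mol): C 1086, P 1012, Se 941, Sb 831.
So from lowest to highest: Sb < Se < P < C.

Sb, Se, P, C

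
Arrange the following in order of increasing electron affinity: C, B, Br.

Adding an electron releases more energy for atoms nearer the top right (short of the noble gases).
Here both period and group differ, so the two effects have to be weighed against each other.
C > B: both are in period 2; the period trend gives C the larger value.
Br > C: the two effects oppose for this pair; the across-period effect wins (325 vs 122 kJ/mol).
Tabulated electron affinity (kJ/mol): B 27, C 122, Br 325.
So from lowest to highest: B < C < Br.

B, C, Br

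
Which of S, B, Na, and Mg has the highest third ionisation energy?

Mg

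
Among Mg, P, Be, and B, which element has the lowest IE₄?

P

Consider each +3 ion: Mg³⁺ is already 1 electron into the core; P³⁺ still has 2 valence electrons; Be³⁺ is already 1 electron into the core; B³⁺ is the bare [He] core.
Breaking into a closed-shell core is much more expensive than removing a leftover valence electron — Mg, Be and B have the largest IE_4 here.
Tabulated IE_4 (kJ/mol): Mg 10543, P 4964, Be 21007, B 25026.
So the fourth ionization energies run P < Mg < Be < B.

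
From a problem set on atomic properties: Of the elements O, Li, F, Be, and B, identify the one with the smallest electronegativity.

Li is in period 2, group 1; Be is in period 2, group 2; B is in period 2, group 13; O is in period 2, group 16; F is in period 2, group 17.
Atoms toward the upper right of the periodic table pull bonding electrons most strongly.
All lie in period 2, so electronegativity increases left to right.
The smallest electronegativity among these belongs to Li.

Li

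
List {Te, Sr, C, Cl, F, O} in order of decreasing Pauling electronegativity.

C is in period 2, group 14; O is in period 2, group 16; F is in period 2, group 17; Cl is in period 3, group 17; Sr is in period 5, group 2; Te is in period 5, group 16.
Atoms toward the upper right of the periodic table pull bonding electrons most strongly.
Here both period and group differ, so the two effects have to be weighed against each other.
Te > Sr: both are in period 5; the period trend gives Te the larger value.
C > Te: period and group pull opposite ways; the down-group shift dominates (2.55 vs 2.10).
Cl > C: period and group pull opposite ways; the across-period shift dominates (3.16 vs 2.55).
O > Cl: the two effects oppose for this pair; the down-group effect wins (3.44 vs 3.16).
F > O: both are in period 2; the period trend gives F the larger value.
Tabulated electronegativity (Pauling): C 2.55, O 3.44, F 3.98, Cl 3.16, Sr 0.95, Te 2.10.
So from highest to lowest: F > O > Cl > C > Te > Sr.

F, O, Cl, C, Te, Sr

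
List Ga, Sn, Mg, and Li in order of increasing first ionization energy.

Li is in period 2, group 1; Mg is in period 3, group 2; Ga is in period 4, group 13; Sn is in period 5, group 14.
Removing the outermost electron gets harder across a period and easier down a group.
These sit on a diagonal, where the across-period and down-group effects partly cancel.
Ga > Li: the two effects oppose for this pair; the across-period effect wins (579 vs 520 kJ/mol).
Sn > Ga: period and group pull opposite ways; the across-period shift dominates (709 vs 579 kJ/mol).
Mg > Sn: the two effects oppose for this pair; the down-group effect wins (738 vs 709 kJ/mol).
Approximate values (kJ/mol): Li 520, Mg 738, Ga 579, Sn 709.
So from lowest to highest: Li < Ga < Sn < Mg.

Li < Ga < Sn < Mg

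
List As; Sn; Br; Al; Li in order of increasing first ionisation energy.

Li, Al, Sn, As, Br

Across a period the outer electron is held more tightly (higher IE₁); down a group it sits in a higher shell, more shielded, and comes off more easily.
Here both period and group differ, so the two effects have to be weighed against each other.
Al > Li: period and group pull opposite ways; the across-period shift dominates (578 vs 520 kJ/mol).
Sn > Al: period and group pull opposite ways; the across-period shift dominates (709 vs 578 kJ/mol).
As > Sn: relative to Sn, both the across-period and down-group shifts push As's first ionization energy up.
Br > As: both are in period 4; the period trend gives Br the larger value.
Tabulated first ionization energy (kJ/mol): Li 520, Al 578, As 947, Br 1140, Sn 709.
So from lowest to highest: Li < Al < Sn < As < Br.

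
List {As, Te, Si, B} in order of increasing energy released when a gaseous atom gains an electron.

B < As < Si < Te

B is in period 2, group 13; Si is in period 3, group 14; As is in period 4, group 15; Te is in period 5, group 16.
Atoms with high Z_eff and room in the valence shell (especially the halogens) have the most exothermic electron affinities.
A diagonal step moves right (one effect) and down (the opposite effect) at once.
As > B: period and group pull opposite ways; the across-period shift dominates (78 vs 27 kJ/mol).
Si > As: the two effects oppose for this pair; the down-group effect wins (134 vs 78 kJ/mol).
Te > Si: period and group pull opposite ways; the across-period shift dominates (190 vs 134 kJ/mol).
For reference (kJ/mol): B 27, Si 134, As 78, Te 190.
So from lowest to highest: B < As < Si < Te.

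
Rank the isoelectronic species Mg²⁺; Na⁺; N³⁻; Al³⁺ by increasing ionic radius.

Al³⁺ < Mg²⁺ < Na⁺ < N³⁻

All of these have 10 electrons, so size is governed by nuclear charge alone: the more protons, the stronger the pull on the same electron cloud, and the smaller the ion.
Nuclear charges: Al³⁺ (Z=13), Mg²⁺ (Z=12), Na⁺ (Z=11), N³⁻ (Z=7).
Smallest to largest: Al³⁺ < Mg²⁺ < Na⁺ < N³⁻.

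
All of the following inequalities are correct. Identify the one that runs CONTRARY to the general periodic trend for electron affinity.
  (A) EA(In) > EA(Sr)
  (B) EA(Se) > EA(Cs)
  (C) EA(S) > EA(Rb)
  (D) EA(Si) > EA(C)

(D)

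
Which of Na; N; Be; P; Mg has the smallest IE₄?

P

The fourth ionization energy removes an electron from the +3 ion. For each element: Na³⁺ is already 2 electrons into the core; N³⁺ still has 2 valence electrons; Be³⁺ is already 1 electron into the core; P³⁺ still has 2 valence electrons; Mg³⁺ is already 1 electron into the core.
Breaking into a closed-shell core is much more expensive than removing a leftover valence electron — Na, Mg and Be have the largest IE_4 here.
Valence configurations: N³⁺ [He]2s², P³⁺ [Ne]3s².
Approximate IE_4 values (kJ/mol): Na 9543, N 7475, Be 21007, P 4964, Mg 10543.
Overall IE_4 order: P < N < Na < Mg < Be.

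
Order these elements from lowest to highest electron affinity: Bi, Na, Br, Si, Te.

Na < Bi < Si < Te < Br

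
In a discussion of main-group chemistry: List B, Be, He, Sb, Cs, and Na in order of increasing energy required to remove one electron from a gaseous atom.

Cs, Na, B, Sb, Be, He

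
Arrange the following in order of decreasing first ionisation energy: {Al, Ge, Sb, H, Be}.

H is in period 1, group 1; Be is in period 2, group 2; Al is in period 3, group 13; Ge is in period 4, group 14; Sb is in period 5, group 15.
Across a period the outer electron is held more tightly (higher IE₁); down a group it sits in a higher shell, more shielded, and comes off more easily.
A diagonal step moves right (one effect) and down (the opposite effect) at once.
Ge > Al: the two effects oppose for this pair; the across-period effect wins (762 vs 578 kJ/mol).
Sb > Ge: period and group pull opposite ways; the across-period shift dominates (831 vs 762 kJ/mol).
Be > Sb: period and group pull opposite ways; the down-group shift dominates (900 vs 831 kJ/mol).
H > Be: period and group pull opposite ways; the down-group shift dominates (1312 vs 900 kJ/mol).
Tabulated first ionization energy (kJ/mol): H 1312, Be 900, Al 578, Ge 762, Sb 831.
So from highest to lowest: H > Be > Sb > Ge > Al.

H > Be > Sb > Ge > Al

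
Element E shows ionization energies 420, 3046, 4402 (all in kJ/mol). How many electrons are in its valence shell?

1

Look for the largest jump between consecutive ionization energies: IE2/IE1 ≈ 7.3, far larger than any earlier ratio.
That jump marks the point where a core electron is being removed. So the atom has 1 valence electron.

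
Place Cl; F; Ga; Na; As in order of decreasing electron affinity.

Cl > F > As > Na > Ga

F is in period 2, group 17; Na is in period 3, group 1; Cl is in period 3, group 17; Ga is in period 4, group 13; As is in period 4, group 15.
EA tends to increase across a period and decrease down a group, though the pattern is less regular than for IE or radius.
Here both period and group differ, so the two effects have to be weighed against each other.
Na > Ga: the two effects oppose for this pair; the down-group effect wins (53 vs 29 kJ/mol).
As > Na: the two effects oppose for this pair; the across-period effect wins (78 vs 53 kJ/mol).
F > As: both effects reinforce here, so F is clearly the higher of the two.
Cl > F: this pair runs against the simple trend — see the exception note.
Note the exception: Cl has a higher electron affinity than F, contrary to the simple trend — F's small 2p subshell makes the incoming electron feel strong e⁻–e⁻ repulsion, so Cl actually releases more energy on gaining an electron.
Approximate values (kJ/mol): F 328, Na 53, Cl 349, Ga 29, As 78.
So from highest to lowest: Cl > F > As > Na > Ga.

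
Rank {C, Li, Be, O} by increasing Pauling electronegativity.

Li, Be, C, O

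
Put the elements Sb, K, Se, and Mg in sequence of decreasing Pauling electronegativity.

Se > Sb > Mg > K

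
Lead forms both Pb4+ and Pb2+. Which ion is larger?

Pb2+

Both ions have Z = 82 protons, but Pb4+ has lost more electrons, so its remaining electrons feel a larger effective nuclear charge per electron and are pulled in more tightly.
Higher positive charge → smaller ion, so Pb2+ > Pb4+.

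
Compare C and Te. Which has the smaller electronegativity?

Te

C is in period 2, group 14; Te is in period 5, group 16.
Smaller atoms with higher effective nuclear charge are more electronegative.
Here both period and group differ, so the two effects have to be weighed against each other.
C > Te: the two effects oppose for this pair; the down-group effect wins (2.55 vs 2.10).
For reference (Pauling): C 2.55, Te 2.10.
So Te has the smaller electronegativity (Te < C).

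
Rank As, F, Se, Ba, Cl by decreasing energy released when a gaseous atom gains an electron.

Cl > F > Se > As > Ba

EA tends to increase across a period and decrease down a group, though the pattern is less regular than for IE or radius.
These span different periods and groups, so the two trends combine.
As > Ba: relative to Ba, both the across-period and down-group shifts push As's electron affinity up.
Se > As: both are in period 4; the period trend gives Se the larger value.
F > Se: relative to Se, both the across-period and down-group shifts push F's electron affinity up.
Cl > F: this pair runs against the simple trend — see the exception note.
Note the exception: Cl has a higher electron affinity than F, contrary to the simple trend — F's small 2p subshell makes the incoming electron feel strong e⁻–e⁻ repulsion, so Cl actually releases more energy on gaining an electron.
For reference (kJ/mol): F 328, Cl 349, As 78, Se 195, Ba 14.
So from highest to lowest: Cl > F > Se > As > Ba.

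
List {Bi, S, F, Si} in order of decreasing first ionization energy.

Across a period the outer electron is held more tightly (higher IE₁); down a group it sits in a higher shell, more shielded, and comes off more easily.
These span different periods and groups, so the two trends combine.
Si > Bi: the two effects oppose for this pair; the down-group effect wins (786 vs 703 kJ/mol).
S > Si: S lies to the right of Si in period 3, so the across-period effect alone puts S higher.
F > S: both effects reinforce here, so F is clearly the higher of the two.
Tabulated first ionization energy (kJ/mol): F 1681, Si 786, S 1000, Bi 703.
So from highest to lowest: F > S > Si > Bi.

F, S, Si, Bi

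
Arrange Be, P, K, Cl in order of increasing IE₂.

Be < P < Cl < K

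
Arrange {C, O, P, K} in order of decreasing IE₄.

After 3 electrons have been removed, what remains? C³⁺ still has 1 valence electron; O³⁺ still has 3 valence electrons; P³⁺ still has 2 valence electrons; K³⁺ is already 2 electrons into the core.
Usually core removal costs more than valence removal, but here the competition is close: a tightly held n=2 valence electron can cost more to remove than an n=3 core electron, so the actual values have to decide it.
Valence configurations: C³⁺ [He]2s¹, O³⁺ [He]2s²2p¹, P³⁺ [Ne]3s².
Approximate IE_4 values (kJ/mol): C 6223, O 7469, P 4964, K 5877.
Putting it together, IE_4: P < K < C < O.

O, C, K, P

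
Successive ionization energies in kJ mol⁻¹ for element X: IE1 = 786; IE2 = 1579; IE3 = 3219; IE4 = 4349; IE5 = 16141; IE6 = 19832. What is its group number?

Group 14

Look for the largest jump between consecutive ionization energies: IE5/IE4 ≈ 3.7, far larger than any earlier ratio.
That jump marks the point where a core electron is being removed. So the atom has 4 valence electrons.
A main-group element with 4 valence electrons is in group 14.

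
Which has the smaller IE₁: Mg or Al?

Removing the outermost electron gets harder across a period and easier down a group.
All lie in period 3; the across-period trend (first ionization energy increases left to right) applies, with the exception below.
Note the exception: Mg has a higher first ionization energy than Al, contrary to the simple trend — Al's single 3p electron is easier to remove than one from Mg's filled 3s².
For reference (kJ/mol): Mg 738, Al 578.
So Al has the smaller IE₁ (Al < Mg).

Al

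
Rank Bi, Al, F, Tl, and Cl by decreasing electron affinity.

Cl > F > Bi > Al > Tl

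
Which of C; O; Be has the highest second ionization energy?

Consider each +1 ion: C⁺ still has 3 valence electrons; O⁺ still has 5 valence electrons; Be⁺ still has 1 valence electron.
All are still removing valence electrons, so compare the +1 ions as you would atoms: IE_2 generally rises across a period (higher Z_eff) and falls down a group (larger shell), subject to the usual subshell exceptions.
Valence configurations: C⁺ [He]2s²2p¹, O⁺ [He]2s²2p³, Be⁺ [He]2s¹.
Approximate IE_2 values (kJ/mol): C 2353, O 3388, Be 1757.
So the second ionization energies run Be < C < O.

O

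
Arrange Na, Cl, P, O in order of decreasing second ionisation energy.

Na > O > Cl > P

Consider each +1 ion: Na⁺ is the bare [Ne] core; Cl⁺ still has 6 valence electrons; P⁺ still has 4 valence electrons; O⁺ still has 5 valence electrons.
Core electrons are held far more tightly than valence electrons, so Na tops the IE_2 order.
Valence configurations: Cl⁺ [Ne]3s²3p⁴, P⁺ [Ne]3s²3p², O⁺ [He]2s²2p³.
Approximate IE_2 values (kJ/mol): Na 4562, Cl 2298, P 1907, O 3388.
Putting it together, IE_2: P < Cl < O < Na.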